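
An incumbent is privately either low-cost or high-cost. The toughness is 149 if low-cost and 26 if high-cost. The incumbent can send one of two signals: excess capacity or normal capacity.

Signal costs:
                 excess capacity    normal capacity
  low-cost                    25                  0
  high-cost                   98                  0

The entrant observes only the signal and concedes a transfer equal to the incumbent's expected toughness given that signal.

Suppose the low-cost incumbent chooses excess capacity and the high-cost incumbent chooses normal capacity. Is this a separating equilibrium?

If types separate, excess capacity earns payment 149 and normal capacity earns 26.
Low-cost: excess capacity gives 149 − 25 = 124; normal capacity gives 26 − 0 = 26. No deviation. ✓
High-cost: normal capacity gives 26 − 0 = 26; excess capacity gives 149 − 98 = 51. Would deviate. ✗

No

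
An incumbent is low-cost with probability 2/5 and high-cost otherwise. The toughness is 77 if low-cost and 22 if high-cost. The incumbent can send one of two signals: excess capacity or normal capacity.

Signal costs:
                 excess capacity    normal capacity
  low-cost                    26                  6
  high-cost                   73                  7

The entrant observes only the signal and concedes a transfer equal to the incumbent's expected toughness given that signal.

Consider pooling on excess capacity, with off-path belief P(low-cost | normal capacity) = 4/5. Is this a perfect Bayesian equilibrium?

No

At the pooled signal (excess capacity) the entrant holds the prior 2/5 and pays 2/5·77 + 3/5·22 = 44. Off-path (normal capacity) belief 4/5 gives 4/5·77 + 1/5·22 = 66.
Low-cost: excess capacity gives 44 − 26 = 18; normal capacity gives 66 − 6 = 60. Deviates. ✗
High-cost: excess capacity gives 44 − 73 = -29; normal capacity gives 66 − 7 = 59. Deviates. ✗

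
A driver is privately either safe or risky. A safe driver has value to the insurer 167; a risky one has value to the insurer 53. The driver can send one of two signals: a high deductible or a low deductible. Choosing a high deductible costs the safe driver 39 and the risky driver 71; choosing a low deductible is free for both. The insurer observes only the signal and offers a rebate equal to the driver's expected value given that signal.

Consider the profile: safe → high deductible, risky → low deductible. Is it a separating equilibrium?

Under separation the insurer infers type exactly: high deductible → safe (pays 167), low deductible → risky (pays 53).
Safe: high deductible gives 167 − 39 = 128; low deductible gives 53 − 0 = 53. No deviation. ✓
Risky: low deductible gives 53 − 0 = 53; high deductible gives 167 − 71 = 96. Would deviate. ✗

No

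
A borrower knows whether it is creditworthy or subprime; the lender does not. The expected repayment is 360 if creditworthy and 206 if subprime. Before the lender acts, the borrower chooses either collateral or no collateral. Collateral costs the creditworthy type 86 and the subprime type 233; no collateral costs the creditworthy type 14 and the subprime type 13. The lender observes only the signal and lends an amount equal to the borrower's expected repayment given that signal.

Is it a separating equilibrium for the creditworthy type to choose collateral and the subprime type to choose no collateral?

Under separation the lender infers type exactly: collateral → creditworthy (pays 360), no collateral → subprime (pays 206).
Creditworthy: collateral gives 360 − 86 = 274; no collateral gives 206 − 14 = 192. No deviation. ✓
Subprime: no collateral gives 206 − 13 = 193; collateral gives 360 − 233 = 127. No deviation. ✓
Both incentive constraints hold.

Yes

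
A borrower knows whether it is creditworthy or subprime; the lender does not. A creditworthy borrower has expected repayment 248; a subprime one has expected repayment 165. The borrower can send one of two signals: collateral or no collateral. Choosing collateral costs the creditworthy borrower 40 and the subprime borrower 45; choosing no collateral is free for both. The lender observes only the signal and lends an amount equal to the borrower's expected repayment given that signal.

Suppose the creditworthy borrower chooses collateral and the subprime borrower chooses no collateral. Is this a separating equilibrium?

Under separation the lender infers type exactly: collateral → creditworthy (pays 248), no collateral → subprime (pays 165).
Creditworthy: collateral gives 248 − 40 = 208; no collateral gives 165 − 0 = 165. No deviation. ✓
Subprime: no collateral gives 165 − 0 = 165; collateral gives 248 − 45 = 203. Would deviate. ✗

No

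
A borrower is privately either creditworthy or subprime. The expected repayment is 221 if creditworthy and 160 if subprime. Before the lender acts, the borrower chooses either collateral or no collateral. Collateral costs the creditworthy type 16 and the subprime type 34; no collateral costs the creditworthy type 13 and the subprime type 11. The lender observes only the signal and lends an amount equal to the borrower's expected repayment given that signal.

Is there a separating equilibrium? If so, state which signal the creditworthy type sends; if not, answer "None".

Try creditworthy → collateral, subprime → no collateral:
  If types separate, collateral earns payment 221 and no collateral earns 160.
  Creditworthy: collateral gives 221 − 16 = 205; no collateral gives 160 − 13 = 147. No deviation. ✓
  Subprime: no collateral gives 160 − 11 = 149; collateral gives 221 − 34 = 187. Would deviate. ✗
Try creditworthy → no collateral, subprime → collateral:
  If types separate, no collateral earns payment 221 and collateral earns 160.
  Creditworthy: no collateral gives 221 − 13 = 208; collateral gives 160 − 16 = 144. No deviation. ✓
  Subprime: collateral gives 160 − 34 = 126; no collateral gives 221 − 11 = 210. Would deviate. ✗
Neither assignment is incentive-compatible.

None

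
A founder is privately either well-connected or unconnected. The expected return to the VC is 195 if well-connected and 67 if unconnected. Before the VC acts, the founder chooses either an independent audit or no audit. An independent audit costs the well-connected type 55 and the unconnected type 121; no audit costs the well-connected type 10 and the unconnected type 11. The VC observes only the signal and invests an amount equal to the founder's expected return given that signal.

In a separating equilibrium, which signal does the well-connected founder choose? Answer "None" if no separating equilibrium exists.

None

Try well-connected → audit, unconnected → no audit:
  Under separation the VC infers type exactly: audit → well-connected (pays 195), no audit → unconnected (pays 67).
  Well-connected: audit gives 195 − 55 = 140; no audit gives 67 − 10 = 57. No deviation. ✓
  Unconnected: no audit gives 67 − 11 = 56; audit gives 195 − 121 = 74. Would deviate. ✗
Try well-connected → no audit, unconnected → audit:
  Under separation the VC infers type exactly: no audit → well-connected (pays 195), audit → unconnected (pays 67).
  Well-connected: no audit gives 195 − 10 = 185; audit gives 67 − 55 = 12. No deviation. ✓
  Unconnected: audit gives 67 − 121 = -54; no audit gives 195 − 11 = 184. Would deviate. ✗
Neither assignment is incentive-compatible.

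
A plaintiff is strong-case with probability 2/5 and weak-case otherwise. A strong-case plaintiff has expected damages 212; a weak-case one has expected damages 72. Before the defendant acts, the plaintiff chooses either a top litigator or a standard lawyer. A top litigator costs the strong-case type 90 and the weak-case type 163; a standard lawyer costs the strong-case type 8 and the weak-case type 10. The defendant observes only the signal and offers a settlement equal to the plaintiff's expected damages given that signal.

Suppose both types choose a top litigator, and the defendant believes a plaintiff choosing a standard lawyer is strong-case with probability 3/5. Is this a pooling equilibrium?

At the pooled signal (top litigator) the defendant holds the prior 2/5 and pays 2/5·212 + 3/5·72 = 128. Off-path (standard lawyer) belief 3/5 gives 3/5·212 + 2/5·72 = 156.
Strong-case: top litigator gives 128 − 90 = 38; standard lawyer gives 156 − 8 = 148. Deviates. ✗
Weak-case: top litigator gives 128 − 163 = -35; standard lawyer gives 156 − 10 = 146. Deviates. ✗

No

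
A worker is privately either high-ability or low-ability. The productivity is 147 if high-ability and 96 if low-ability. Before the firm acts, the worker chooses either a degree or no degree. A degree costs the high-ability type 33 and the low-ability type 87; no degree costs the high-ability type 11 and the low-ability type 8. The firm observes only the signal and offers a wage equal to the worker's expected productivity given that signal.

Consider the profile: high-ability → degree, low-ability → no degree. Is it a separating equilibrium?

Yes

Under separation the firm infers type exactly: degree → high-ability (pays 147), no degree → low-ability (pays 96).
High-ability: degree gives 147 − 33 = 114; no degree gives 96 − 11 = 85. No deviation. ✓
Low-ability: no degree gives 96 − 8 = 88; degree gives 147 − 87 = 60. No deviation. ✓
Neither type gains from mimicking the other.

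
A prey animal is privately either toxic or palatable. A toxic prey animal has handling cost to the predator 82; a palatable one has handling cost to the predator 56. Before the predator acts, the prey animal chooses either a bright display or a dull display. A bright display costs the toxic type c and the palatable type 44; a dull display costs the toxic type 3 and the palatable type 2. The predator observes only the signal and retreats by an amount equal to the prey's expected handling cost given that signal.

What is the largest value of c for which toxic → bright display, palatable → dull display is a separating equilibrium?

29

Under separation: bright display → toxic (pays 82); dull display → palatable (pays 56).
Palatable: 56 − 2 = 54 ≥ 82 − 44 = 38. Holds regardless of c. ✓
Toxic: 82 − c ≥ 56 − 3, so c ≤ 82 − 53 = 29.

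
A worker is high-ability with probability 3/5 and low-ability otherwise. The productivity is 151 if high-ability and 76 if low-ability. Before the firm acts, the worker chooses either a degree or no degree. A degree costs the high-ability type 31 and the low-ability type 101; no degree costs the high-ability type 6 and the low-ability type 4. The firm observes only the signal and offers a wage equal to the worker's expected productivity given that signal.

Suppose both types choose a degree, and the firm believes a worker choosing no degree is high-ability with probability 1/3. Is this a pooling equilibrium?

At the pooled signal (degree) the firm holds the prior 3/5 and pays 3/5·151 + 2/5·76 = 121. Off-path (no degree) belief 1/3 gives 1/3·151 + 2/3·76 = 101.
High-ability: degree gives 121 − 31 = 90; no degree gives 101 − 6 = 95. Deviates. ✗
Low-ability: degree gives 121 − 101 = 20; no degree gives 101 − 4 = 97. Deviates. ✗

No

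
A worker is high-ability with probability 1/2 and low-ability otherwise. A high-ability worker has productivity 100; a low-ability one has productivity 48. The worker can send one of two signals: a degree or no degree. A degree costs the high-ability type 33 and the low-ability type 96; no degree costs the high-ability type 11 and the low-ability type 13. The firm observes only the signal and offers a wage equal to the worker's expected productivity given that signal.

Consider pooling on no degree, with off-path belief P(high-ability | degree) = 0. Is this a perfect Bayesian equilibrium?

At the pooled signal (no degree) the firm holds the prior 1/2 and pays 1/2·100 + 1/2·48 = 74. Off-path (degree) belief 0 gives 0·100 + 1·48 = 48.
High-ability: no degree gives 74 − 11 = 63; degree gives 48 − 33 = 15. Stays. ✓
Low-ability: no degree gives 74 − 13 = 61; degree gives 48 − 96 = -48. Stays. ✓

Yes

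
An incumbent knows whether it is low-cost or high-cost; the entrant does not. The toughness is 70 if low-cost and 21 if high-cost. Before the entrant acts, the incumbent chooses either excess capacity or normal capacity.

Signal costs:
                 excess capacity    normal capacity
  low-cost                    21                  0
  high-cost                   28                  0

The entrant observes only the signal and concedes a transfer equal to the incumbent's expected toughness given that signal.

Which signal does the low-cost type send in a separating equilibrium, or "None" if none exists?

None

Try low-cost → excess capacity, high-cost → normal capacity:
  If types separate, excess capacity earns payment 70 and normal capacity earns 21.
  Low-cost: excess capacity gives 70 − 21 = 49; normal capacity gives 21 − 0 = 21. No deviation. ✓
  High-cost: normal capacity gives 21 − 0 = 21; excess capacity gives 70 − 28 = 42. Would deviate. ✗
Try low-cost → normal capacity, high-cost → excess capacity:
  If types separate, normal capacity earns payment 70 and excess capacity earns 21.
  Low-cost: normal capacity gives 70 − 0 = 70; excess capacity gives 21 − 21 = 0. No deviation. ✓
  High-cost: excess capacity gives 21 − 28 = -7; normal capacity gives 70 − 0 = 70. Would deviate. ✗
Neither assignment is incentive-compatible.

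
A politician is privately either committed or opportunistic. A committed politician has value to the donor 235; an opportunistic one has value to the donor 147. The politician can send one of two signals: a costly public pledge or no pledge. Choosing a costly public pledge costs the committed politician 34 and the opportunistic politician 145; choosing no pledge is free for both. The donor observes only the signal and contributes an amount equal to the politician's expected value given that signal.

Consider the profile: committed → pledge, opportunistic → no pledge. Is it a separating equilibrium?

Yes

If types separate, pledge earns payment 235 and no pledge earns 147.
Committed: pledge gives 235 − 34 = 201; no pledge gives 147 − 0 = 147. No deviation. ✓
Opportunistic: no pledge gives 147 − 0 = 147; pledge gives 235 − 145 = 90. No deviation. ✓
Neither type gains from mimicking the other.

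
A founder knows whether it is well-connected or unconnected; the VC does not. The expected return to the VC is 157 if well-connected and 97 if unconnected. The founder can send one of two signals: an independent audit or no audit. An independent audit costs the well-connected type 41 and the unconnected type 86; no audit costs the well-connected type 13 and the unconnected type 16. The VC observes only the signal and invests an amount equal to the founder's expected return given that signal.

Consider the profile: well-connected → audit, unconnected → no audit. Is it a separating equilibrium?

Yes

If types separate, audit earns payment 157 and no audit earns 97.
Well-connected: audit gives 157 − 41 = 116; no audit gives 97 − 13 = 84. No deviation. ✓
Unconnected: no audit gives 97 − 16 = 81; audit gives 157 − 86 = 71. No deviation. ✓
Neither type gains from mimicking the other.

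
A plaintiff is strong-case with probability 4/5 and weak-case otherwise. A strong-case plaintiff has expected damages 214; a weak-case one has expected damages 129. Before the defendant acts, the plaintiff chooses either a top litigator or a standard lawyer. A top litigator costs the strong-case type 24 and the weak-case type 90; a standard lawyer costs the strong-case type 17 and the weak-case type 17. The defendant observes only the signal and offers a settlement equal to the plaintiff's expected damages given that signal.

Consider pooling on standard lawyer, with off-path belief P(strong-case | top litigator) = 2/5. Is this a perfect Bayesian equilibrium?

Yes

On the equilibrium path (standard lawyer) the defendant holds the prior 4/5 and pays 4/5·214 + 1/5·129 = 197. Off-path (top litigator) belief 2/5 gives 2/5·214 + 3/5·129 = 163.
Strong-case: standard lawyer gives 197 − 17 = 180; top litigator gives 163 − 24 = 139. Stays. ✓
Weak-case: standard lawyer gives 197 − 17 = 180; top litigator gives 163 − 90 = 73. Stays. ✓
Beliefs are Bayes-consistent on-path and both types best-respond.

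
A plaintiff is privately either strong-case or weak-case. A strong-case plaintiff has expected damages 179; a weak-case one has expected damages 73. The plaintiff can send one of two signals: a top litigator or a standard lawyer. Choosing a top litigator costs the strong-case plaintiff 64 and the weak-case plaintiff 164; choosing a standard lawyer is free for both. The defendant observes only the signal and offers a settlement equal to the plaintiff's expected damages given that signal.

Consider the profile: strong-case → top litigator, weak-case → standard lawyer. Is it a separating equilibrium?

Yes

Under separation the defendant infers type exactly: top litigator → strong-case (pays 179), standard lawyer → weak-case (pays 73).
Strong-case: top litigator gives 179 − 64 = 115; standard lawyer gives 73 − 0 = 73. No deviation. ✓
Weak-case: standard lawyer gives 73 − 0 = 73; top litigator gives 179 − 164 = 15. No deviation. ✓
Neither type gains from mimicking the other.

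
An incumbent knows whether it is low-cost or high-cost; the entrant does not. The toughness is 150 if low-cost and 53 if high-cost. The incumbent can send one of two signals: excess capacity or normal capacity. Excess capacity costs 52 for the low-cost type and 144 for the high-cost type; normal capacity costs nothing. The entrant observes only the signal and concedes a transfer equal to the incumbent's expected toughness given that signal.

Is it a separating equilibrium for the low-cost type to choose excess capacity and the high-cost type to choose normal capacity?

If types separate, excess capacity earns payment 150 and normal capacity earns 53.
Low-cost: excess capacity gives 150 − 52 = 98; normal capacity gives 53 − 0 = 53. No deviation. ✓
High-cost: normal capacity gives 53 − 0 = 53; excess capacity gives 150 − 144 = 6. No deviation. ✓
Both incentive constraints hold.

Yes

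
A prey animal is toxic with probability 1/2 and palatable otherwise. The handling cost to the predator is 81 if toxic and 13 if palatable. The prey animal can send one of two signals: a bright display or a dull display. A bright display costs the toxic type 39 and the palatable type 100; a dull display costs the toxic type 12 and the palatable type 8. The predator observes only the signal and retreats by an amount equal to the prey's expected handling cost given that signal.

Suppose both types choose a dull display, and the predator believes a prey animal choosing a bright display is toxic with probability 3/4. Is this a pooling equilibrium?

At the pooled signal (dull display) the predator holds the prior 1/2 and pays 1/2·81 + 1/2·13 = 47. Off-path (bright display) belief 3/4 gives 3/4·81 + 1/4·13 = 64.
Toxic: dull display gives 47 − 12 = 35; bright display gives 64 − 39 = 25. Stays. ✓
Palatable: dull display gives 47 − 8 = 39; bright display gives 64 − 100 = -36. Stays. ✓

Yes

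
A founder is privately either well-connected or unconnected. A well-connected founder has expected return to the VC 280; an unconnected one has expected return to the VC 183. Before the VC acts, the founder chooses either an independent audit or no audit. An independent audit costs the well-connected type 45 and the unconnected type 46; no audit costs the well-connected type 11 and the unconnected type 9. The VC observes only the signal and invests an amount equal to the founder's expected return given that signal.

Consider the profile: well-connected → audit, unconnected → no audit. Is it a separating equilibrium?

No

If types separate, audit earns payment 280 and no audit earns 183.
Well-connected: audit gives 280 − 45 = 235; no audit gives 183 − 11 = 172. No deviation. ✓
Unconnected: no audit gives 183 − 9 = 174; audit gives 280 − 46 = 234. Would deviate. ✗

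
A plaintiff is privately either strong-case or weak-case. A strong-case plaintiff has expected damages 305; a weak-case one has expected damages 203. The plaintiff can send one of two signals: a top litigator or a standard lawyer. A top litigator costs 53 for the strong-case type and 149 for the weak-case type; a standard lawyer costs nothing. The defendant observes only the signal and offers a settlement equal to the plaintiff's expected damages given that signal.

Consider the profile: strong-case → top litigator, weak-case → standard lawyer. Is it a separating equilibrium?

Yes

Under separation the defendant infers type exactly: top litigator → strong-case (pays 305), standard lawyer → weak-case (pays 203).
Strong-case: top litigator gives 305 − 53 = 252; standard lawyer gives 203 − 0 = 203. No deviation. ✓
Weak-case: standard lawyer gives 203 − 0 = 203; top litigator gives 305 − 149 = 156. No deviation. ✓
Neither type gains from mimicking the other.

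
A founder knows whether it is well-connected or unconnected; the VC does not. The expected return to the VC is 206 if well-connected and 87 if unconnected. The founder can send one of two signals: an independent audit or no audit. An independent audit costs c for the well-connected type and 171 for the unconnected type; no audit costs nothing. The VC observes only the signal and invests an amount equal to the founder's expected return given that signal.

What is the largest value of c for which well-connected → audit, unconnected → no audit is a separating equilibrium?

119

Under separation: audit → well-connected (pays 206); no audit → unconnected (pays 87).
Unconnected: 87 − 0 = 87 ≥ 206 − 171 = 35. Holds regardless of c. ✓
Well-connected: 206 − c ≥ 87 − 0, so c ≤ 206 − 87 = 119.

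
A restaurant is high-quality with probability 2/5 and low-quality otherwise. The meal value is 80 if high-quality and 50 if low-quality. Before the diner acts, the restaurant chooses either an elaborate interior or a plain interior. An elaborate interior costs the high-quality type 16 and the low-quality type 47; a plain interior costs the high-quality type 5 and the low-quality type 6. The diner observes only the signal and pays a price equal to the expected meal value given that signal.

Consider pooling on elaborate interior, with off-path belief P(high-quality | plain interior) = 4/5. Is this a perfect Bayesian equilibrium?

At the pooled signal (elaborate interior) the diner holds the prior 2/5 and pays 2/5·80 + 3/5·50 = 62. Off-path (plain interior) belief 4/5 gives 4/5·80 + 1/5·50 = 74.
High-quality: elaborate interior gives 62 − 16 = 46; plain interior gives 74 − 5 = 69. Deviates. ✗
Low-quality: elaborate interior gives 62 − 47 = 15; plain interior gives 74 − 6 = 68. Deviates. ✗

No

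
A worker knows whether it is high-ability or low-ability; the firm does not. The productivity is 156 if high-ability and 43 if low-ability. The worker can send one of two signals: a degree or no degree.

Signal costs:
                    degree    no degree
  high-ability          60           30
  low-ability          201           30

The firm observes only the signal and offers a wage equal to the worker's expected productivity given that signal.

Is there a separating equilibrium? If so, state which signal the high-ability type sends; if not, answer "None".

degree

Try high-ability → degree, low-ability → no degree:
  Under separation the firm infers type exactly: degree → high-ability (pays 156), no degree → low-ability (pays 43).
  High-ability: degree gives 156 − 60 = 96; no degree gives 43 − 30 = 13. No deviation. ✓
  Low-ability: no degree gives 43 − 30 = 13; degree gives 156 − 201 = -45. No deviation. ✓
Both hold — the high-ability type sends degree.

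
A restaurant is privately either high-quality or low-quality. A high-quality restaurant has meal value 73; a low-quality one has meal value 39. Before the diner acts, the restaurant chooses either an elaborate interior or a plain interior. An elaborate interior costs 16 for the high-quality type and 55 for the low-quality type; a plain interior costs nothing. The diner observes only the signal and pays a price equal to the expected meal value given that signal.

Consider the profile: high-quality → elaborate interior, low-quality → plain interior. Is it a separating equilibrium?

If types separate, elaborate interior earns payment 73 and plain interior earns 39.
High-quality: elaborate interior gives 73 − 16 = 57; plain interior gives 39 − 0 = 39. No deviation. ✓
Low-quality: plain interior gives 39 − 0 = 39; elaborate interior gives 73 − 55 = 18. No deviation. ✓
Neither type gains from mimicking the other.

Yes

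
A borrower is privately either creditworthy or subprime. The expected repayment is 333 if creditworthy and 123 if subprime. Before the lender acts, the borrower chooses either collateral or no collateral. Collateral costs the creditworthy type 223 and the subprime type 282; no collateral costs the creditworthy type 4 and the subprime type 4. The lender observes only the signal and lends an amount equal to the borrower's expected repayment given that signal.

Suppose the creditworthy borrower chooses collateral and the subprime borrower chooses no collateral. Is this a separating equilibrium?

If types separate, collateral earns payment 333 and no collateral earns 123.
Creditworthy: collateral gives 333 − 223 = 110; no collateral gives 123 − 4 = 119. Would deviate. ✗
Subprime: no collateral gives 123 − 4 = 119; collateral gives 333 − 282 = 51. No deviation. ✓

No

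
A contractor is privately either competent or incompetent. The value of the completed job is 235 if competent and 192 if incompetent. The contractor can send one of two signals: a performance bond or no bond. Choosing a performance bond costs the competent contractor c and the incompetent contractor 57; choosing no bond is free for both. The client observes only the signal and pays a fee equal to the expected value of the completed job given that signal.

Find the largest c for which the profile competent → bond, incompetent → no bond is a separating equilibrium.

Under separation: bond → competent (pays 235); no bond → incompetent (pays 192).
Incompetent: 192 − 0 = 192 ≥ 235 − 57 = 178. Holds regardless of c. ✓
Competent: 235 − c ≥ 192 − 0, so c ≤ 235 − 192 = 43.

43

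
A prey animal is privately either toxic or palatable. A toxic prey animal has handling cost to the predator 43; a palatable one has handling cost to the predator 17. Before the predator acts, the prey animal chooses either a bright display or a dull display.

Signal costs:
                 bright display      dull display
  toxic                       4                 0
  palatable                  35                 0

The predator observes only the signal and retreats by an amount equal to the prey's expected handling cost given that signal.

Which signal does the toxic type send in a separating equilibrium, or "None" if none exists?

bright display

Try toxic → bright display, palatable → dull display:
  If types separate, bright display earns payment 43 and dull display earns 17.
  Toxic: bright display gives 43 − 4 = 39; dull display gives 17 − 0 = 17. No deviation. ✓
  Palatable: dull display gives 17 − 0 = 17; bright display gives 43 − 35 = 8. No deviation. ✓
Both hold — the toxic type sends bright display.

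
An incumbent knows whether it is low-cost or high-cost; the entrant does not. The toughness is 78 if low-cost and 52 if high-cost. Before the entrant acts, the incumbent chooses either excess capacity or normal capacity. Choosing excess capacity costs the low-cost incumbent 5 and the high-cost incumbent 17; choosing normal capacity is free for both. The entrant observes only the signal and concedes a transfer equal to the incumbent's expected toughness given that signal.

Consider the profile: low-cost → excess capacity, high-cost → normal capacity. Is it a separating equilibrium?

No

If types separate, excess capacity earns payment 78 and normal capacity earns 52.
Low-cost: excess capacity gives 78 − 5 = 73; normal capacity gives 52 − 0 = 52. No deviation. ✓
High-cost: normal capacity gives 52 − 0 = 52; excess capacity gives 78 − 17 = 61. Would deviate. ✗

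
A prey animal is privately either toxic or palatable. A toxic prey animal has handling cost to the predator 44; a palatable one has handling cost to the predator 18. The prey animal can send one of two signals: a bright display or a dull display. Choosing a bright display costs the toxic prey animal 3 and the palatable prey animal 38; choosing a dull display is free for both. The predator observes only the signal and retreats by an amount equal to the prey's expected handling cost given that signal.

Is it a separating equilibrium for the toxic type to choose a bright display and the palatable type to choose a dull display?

Under separation the predator infers type exactly: bright display → toxic (pays 44), dull display → palatable (pays 18).
Toxic: bright display gives 44 − 3 = 41; dull display gives 18 − 0 = 18. No deviation. ✓
Palatable: dull display gives 18 − 0 = 18; bright display gives 44 − 38 = 6. No deviation. ✓
Both incentive constraints hold.

Yes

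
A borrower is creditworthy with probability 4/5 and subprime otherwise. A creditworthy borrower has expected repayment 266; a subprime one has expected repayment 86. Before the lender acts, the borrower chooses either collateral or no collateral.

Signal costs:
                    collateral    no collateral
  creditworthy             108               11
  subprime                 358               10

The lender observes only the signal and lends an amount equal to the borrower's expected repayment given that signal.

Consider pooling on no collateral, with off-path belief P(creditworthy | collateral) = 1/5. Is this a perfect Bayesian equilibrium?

At the pooled signal (no collateral) the lender holds the prior 4/5 and pays 4/5·266 + 1/5·86 = 230. Off-path (collateral) belief 1/5 gives 1/5·266 + 4/5·86 = 122.
Creditworthy: no collateral gives 230 − 11 = 219; collateral gives 122 − 108 = 14. Stays. ✓
Subprime: no collateral gives 230 − 10 = 220; collateral gives 122 − 358 = -236. Stays. ✓

Yes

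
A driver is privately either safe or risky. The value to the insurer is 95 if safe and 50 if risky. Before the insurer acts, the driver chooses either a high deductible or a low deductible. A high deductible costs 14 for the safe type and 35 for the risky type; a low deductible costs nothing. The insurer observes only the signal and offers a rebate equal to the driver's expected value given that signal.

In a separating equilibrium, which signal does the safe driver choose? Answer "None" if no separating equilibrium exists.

None

Try safe → high deductible, risky → low deductible:
  Under separation the insurer infers type exactly: high deductible → safe (pays 95), low deductible → risky (pays 50).
  Safe: high deductible gives 95 − 14 = 81; low deductible gives 50 − 0 = 50. No deviation. ✓
  Risky: low deductible gives 50 − 0 = 50; high deductible gives 95 − 35 = 60. Would deviate. ✗
Try safe → low deductible, risky → high deductible:
  Under separation the insurer infers type exactly: low deductible → safe (pays 95), high deductible → risky (pays 50).
  Safe: low deductible gives 95 − 0 = 95; high deductible gives 50 − 14 = 36. No deviation. ✓
  Risky: high deductible gives 50 − 35 = 15; low deductible gives 95 − 0 = 95. Would deviate. ✗
Neither assignment is incentive-compatible.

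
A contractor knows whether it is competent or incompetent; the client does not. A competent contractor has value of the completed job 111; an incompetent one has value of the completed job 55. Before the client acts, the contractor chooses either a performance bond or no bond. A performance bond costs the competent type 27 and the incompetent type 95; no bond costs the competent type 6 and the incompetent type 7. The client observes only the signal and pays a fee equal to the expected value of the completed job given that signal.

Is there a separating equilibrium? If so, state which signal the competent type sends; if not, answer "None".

bond

Try competent → bond, incompetent → no bond:
  If types separate, bond earns payment 111 and no bond earns 55.
  Competent: bond gives 111 − 27 = 84; no bond gives 55 − 6 = 49. No deviation. ✓
  Incompetent: no bond gives 55 − 7 = 48; bond gives 111 − 95 = 16. No deviation. ✓
Both hold — the competent type sends bond.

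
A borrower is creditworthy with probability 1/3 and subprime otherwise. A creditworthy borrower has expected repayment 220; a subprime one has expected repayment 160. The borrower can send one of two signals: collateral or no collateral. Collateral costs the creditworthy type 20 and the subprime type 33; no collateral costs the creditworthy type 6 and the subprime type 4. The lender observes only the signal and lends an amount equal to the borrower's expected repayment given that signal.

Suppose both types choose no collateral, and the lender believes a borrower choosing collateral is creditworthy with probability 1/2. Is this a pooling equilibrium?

On the equilibrium path (no collateral) the lender holds the prior 1/3 and pays 1/3·220 + 2/3·160 = 180. Off-path (collateral) belief 1/2 gives 1/2·220 + 1/2·160 = 190.
Creditworthy: no collateral gives 180 − 6 = 174; collateral gives 190 − 20 = 170. Stays. ✓
Subprime: no collateral gives 180 − 4 = 176; collateral gives 190 − 33 = 157. Stays. ✓
Beliefs are Bayes-consistent on-path and both types best-respond.

Yes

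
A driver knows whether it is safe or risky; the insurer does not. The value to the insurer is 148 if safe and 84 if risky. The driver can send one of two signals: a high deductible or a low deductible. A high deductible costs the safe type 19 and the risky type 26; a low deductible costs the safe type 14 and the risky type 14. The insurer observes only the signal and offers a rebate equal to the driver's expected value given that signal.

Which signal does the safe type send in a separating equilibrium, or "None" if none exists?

None

Try safe → high deductible, risky → low deductible:
  Under separation the insurer infers type exactly: high deductible → safe (pays 148), low deductible → risky (pays 84).
  Safe: high deductible gives 148 − 19 = 129; low deductible gives 84 − 14 = 70. No deviation. ✓
  Risky: low deductible gives 84 − 14 = 70; high deductible gives 148 − 26 = 122. Would deviate. ✗
Try safe → low deductible, risky → high deductible:
  Under separation the insurer infers type exactly: low deductible → safe (pays 148), high deductible → risky (pays 84).
  Safe: low deductible gives 148 − 14 = 134; high deductible gives 84 − 19 = 65. No deviation. ✓
  Risky: high deductible gives 84 − 26 = 58; low deductible gives 148 − 14 = 134. Would deviate. ✗
Neither assignment is incentive-compatible.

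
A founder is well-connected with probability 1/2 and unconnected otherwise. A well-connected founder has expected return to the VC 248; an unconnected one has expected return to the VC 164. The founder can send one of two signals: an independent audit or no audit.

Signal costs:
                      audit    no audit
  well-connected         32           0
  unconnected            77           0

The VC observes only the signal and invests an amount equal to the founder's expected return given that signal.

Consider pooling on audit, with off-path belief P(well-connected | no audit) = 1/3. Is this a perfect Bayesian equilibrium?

No

At the pooled signal (audit) the VC holds the prior 1/2 and pays 1/2·248 + 1/2·164 = 206. Off-path (no audit) belief 1/3 gives 1/3·248 + 2/3·164 = 192.
Well-connected: audit gives 206 − 32 = 174; no audit gives 192 − 0 = 192. Deviates. ✗
Unconnected: audit gives 206 − 77 = 129; no audit gives 192 − 0 = 192. Deviates. ✗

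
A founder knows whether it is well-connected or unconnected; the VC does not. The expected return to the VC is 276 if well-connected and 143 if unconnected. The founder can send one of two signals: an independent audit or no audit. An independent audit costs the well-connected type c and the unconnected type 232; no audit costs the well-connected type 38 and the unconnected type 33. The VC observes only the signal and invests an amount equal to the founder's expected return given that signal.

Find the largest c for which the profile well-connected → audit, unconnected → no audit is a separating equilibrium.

Under separation: audit → well-connected (pays 276); no audit → unconnected (pays 143).
Unconnected: 143 − 33 = 110 ≥ 276 − 232 = 44. Holds regardless of c. ✓
Well-connected: 276 − c ≥ 143 − 38, so c ≤ 276 − 105 = 171.

171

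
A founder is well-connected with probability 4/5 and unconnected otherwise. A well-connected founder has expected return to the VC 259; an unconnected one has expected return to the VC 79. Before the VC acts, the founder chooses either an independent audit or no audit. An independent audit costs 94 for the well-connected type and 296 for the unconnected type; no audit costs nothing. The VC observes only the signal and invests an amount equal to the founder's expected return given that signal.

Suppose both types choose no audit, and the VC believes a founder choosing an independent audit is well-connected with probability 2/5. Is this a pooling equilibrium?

At the pooled signal (no audit) the VC holds the prior 4/5 and pays 4/5·259 + 1/5·79 = 223. Off-path (audit) belief 2/5 gives 2/5·259 + 3/5·79 = 151.
Well-connected: no audit gives 223 − 0 = 223; audit gives 151 − 94 = 57. Stays. ✓
Unconnected: no audit gives 223 − 0 = 223; audit gives 151 − 296 = -145. Stays. ✓

Yes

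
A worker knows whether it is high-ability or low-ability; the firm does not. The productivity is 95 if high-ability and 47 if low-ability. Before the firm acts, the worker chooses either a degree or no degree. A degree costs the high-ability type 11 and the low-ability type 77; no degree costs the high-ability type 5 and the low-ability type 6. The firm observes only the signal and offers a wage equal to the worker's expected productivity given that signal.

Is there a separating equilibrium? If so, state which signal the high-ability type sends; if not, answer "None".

degree

Try high-ability → degree, low-ability → no degree:
  If types separate, degree earns payment 95 and no degree earns 47.
  High-ability: degree gives 95 − 11 = 84; no degree gives 47 − 5 = 42. No deviation. ✓
  Low-ability: no degree gives 47 − 6 = 41; degree gives 95 − 77 = 18. No deviation. ✓
Both hold — the high-ability type sends degree.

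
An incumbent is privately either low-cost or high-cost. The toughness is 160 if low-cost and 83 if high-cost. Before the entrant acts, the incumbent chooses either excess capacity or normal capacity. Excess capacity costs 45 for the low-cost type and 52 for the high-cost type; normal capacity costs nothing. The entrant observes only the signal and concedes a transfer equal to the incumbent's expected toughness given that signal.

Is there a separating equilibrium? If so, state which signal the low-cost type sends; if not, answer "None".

None

Try low-cost → excess capacity, high-cost → normal capacity:
  If types separate, excess capacity earns payment 160 and normal capacity earns 83.
  Low-cost: excess capacity gives 160 − 45 = 115; normal capacity gives 83 − 0 = 83. No deviation. ✓
  High-cost: normal capacity gives 83 − 0 = 83; excess capacity gives 160 − 52 = 108. Would deviate. ✗
Try low-cost → normal capacity, high-cost → excess capacity:
  If types separate, normal capacity earns payment 160 and excess capacity earns 83.
  Low-cost: normal capacity gives 160 − 0 = 160; excess capacity gives 83 − 45 = 38. No deviation. ✓
  High-cost: excess capacity gives 83 − 52 = 31; normal capacity gives 160 − 0 = 160. Would deviate. ✗
Neither assignment is incentive-compatible.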